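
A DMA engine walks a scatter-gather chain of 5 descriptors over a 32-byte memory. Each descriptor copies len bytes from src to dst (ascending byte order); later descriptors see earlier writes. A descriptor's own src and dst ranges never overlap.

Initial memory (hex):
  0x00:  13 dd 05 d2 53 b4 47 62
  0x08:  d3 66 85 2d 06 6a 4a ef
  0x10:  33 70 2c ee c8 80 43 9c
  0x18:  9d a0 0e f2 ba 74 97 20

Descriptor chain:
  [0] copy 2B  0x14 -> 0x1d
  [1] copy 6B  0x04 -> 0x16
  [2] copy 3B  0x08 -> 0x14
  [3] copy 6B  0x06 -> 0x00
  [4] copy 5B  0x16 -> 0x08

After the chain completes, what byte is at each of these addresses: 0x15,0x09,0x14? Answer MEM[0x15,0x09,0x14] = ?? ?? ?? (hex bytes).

[0] 0x14->0x1d len=2 : c8 80
[1] 0x04->0x16 len=6 : 53 b4 47 62 d3 66
[2] 0x08->0x14 len=3 : d3 66 85
[3] 0x06->0x00 len=6 : 47 62 d3 66 85 2d
[4] 0x16->0x08 len=5 : 85 b4 47 62 d3
query mem[0x15]=0x66, mem[0x09]=0xb4, mem[0x14]=0xd3

MEM[0x15,0x09,0x14] = 66 b4 d3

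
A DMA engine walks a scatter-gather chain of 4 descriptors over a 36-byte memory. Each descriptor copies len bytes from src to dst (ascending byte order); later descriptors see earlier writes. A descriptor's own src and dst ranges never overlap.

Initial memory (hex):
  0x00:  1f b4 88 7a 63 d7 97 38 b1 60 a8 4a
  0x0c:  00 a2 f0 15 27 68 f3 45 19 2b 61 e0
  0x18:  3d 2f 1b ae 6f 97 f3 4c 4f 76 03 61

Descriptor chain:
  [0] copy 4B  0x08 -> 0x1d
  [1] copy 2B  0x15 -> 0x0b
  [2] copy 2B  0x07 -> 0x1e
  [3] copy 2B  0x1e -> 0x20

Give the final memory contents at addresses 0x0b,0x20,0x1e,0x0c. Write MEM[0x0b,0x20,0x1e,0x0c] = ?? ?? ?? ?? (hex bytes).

[0] 0x08->0x1d len=4 : b1 60 a8 4a
[1] 0x15->0x0b len=2 : 2b 61
[2] 0x07->0x1e len=2 : 38 b1
[3] 0x1e->0x20 len=2 : 38 b1
query mem[0x0b]=0x2b, mem[0x20]=0x38, mem[0x1e]=0x38, mem[0x0c]=0x61

MEM[0x0b,0x20,0x1e,0x0c] = 2b 38 38 61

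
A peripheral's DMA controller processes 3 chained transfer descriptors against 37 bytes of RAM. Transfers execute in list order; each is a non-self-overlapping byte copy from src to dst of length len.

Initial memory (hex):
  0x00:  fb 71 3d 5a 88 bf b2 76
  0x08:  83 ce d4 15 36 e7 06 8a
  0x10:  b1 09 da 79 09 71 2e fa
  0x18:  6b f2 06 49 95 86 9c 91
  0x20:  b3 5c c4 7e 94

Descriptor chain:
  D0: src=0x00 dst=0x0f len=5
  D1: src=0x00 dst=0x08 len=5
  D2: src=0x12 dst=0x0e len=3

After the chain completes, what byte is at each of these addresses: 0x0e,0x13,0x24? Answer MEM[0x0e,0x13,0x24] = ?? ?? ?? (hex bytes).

#0 dst[0x0f+5] := {0xfb,0x71,0x3d,0x5a,0x88}
#1 dst[0x08+5] := {0xfb,0x71,0x3d,0x5a,0x88}
#2 dst[0x0e+3] := {0x5a,0x88,0x09}
query mem[0x0e]=0x5a, mem[0x13]=0x88, mem[0x24]=0x94

MEM[0x0e,0x13,0x24] = 5a 88 94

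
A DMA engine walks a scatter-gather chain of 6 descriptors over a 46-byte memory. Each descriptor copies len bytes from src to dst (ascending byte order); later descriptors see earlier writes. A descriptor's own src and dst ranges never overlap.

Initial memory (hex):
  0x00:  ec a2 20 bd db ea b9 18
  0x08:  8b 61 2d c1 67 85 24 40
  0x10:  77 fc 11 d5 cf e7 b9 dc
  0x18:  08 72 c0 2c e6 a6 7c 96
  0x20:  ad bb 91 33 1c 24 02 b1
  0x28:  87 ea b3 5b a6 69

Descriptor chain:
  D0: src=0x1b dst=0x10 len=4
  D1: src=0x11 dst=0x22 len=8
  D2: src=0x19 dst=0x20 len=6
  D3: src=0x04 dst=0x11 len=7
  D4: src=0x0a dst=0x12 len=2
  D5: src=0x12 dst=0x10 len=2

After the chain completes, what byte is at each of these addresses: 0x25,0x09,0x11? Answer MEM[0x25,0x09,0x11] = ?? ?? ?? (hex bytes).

MEM[0x25,0x09,0x11] = 7c 61 c1

D0: mem[0x10..0x13] <- [2c e6 a6 7c]
D1: mem[0x22..0x29] <- [e6 a6 7c cf e7 b9 dc 08]
D2: mem[0x20..0x25] <- [72 c0 2c e6 a6 7c]
D3: mem[0x11..0x17] <- [db ea b9 18 8b 61 2d]
D4: mem[0x12..0x13] <- [2d c1]
D5: mem[0x10..0x11] <- [2d c1]
query mem[0x25]=0x7c, mem[0x09]=0x61, mem[0x11]=0xc1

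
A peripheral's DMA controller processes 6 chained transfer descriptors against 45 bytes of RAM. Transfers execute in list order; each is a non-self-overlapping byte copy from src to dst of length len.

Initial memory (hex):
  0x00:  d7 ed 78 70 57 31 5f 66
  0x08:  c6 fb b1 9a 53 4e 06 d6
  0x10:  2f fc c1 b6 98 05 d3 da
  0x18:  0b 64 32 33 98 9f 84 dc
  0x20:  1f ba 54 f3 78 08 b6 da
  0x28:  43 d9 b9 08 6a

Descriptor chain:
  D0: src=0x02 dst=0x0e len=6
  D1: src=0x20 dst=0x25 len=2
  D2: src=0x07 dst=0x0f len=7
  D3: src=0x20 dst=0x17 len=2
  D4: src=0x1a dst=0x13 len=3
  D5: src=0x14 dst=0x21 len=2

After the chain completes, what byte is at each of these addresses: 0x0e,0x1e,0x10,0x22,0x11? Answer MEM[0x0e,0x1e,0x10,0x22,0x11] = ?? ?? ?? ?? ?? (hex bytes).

D0: mem[0x0e..0x13] <- [78 70 57 31 5f 66]
D1: mem[0x25..0x26] <- [1f ba]
D2: mem[0x0f..0x15] <- [66 c6 fb b1 9a 53 4e]
D3: mem[0x17..0x18] <- [1f ba]
D4: mem[0x13..0x15] <- [32 33 98]
D5: mem[0x21..0x22] <- [33 98]
query mem[0x0e]=0x78, mem[0x1e]=0x84, mem[0x10]=0xc6, mem[0x22]=0x98, mem[0x11]=0xfb

MEM[0x0e,0x1e,0x10,0x22,0x11] = 78 84 c6 98 fb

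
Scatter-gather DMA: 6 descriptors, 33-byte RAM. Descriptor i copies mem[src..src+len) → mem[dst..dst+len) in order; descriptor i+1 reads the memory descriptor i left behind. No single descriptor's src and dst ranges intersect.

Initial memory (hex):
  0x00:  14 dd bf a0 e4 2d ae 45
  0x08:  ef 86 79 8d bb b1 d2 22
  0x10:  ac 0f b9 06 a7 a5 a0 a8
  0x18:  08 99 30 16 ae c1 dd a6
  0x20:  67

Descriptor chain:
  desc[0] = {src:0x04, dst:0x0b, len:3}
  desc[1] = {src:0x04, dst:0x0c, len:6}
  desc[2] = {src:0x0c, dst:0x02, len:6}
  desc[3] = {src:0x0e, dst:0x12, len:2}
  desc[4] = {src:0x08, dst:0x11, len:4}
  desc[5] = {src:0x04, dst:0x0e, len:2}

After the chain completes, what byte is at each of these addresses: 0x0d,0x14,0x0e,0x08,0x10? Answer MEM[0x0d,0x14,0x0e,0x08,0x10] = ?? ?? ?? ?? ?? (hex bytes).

#0 dst[0x0b+3] := {0xe4,0x2d,0xae}
#1 dst[0x0c+6] := {0xe4,0x2d,0xae,0x45,0xef,0x86}
#2 dst[0x02+6] := {0xe4,0x2d,0xae,0x45,0xef,0x86}
#3 dst[0x12+2] := {0xae,0x45}
#4 dst[0x11+4] := {0xef,0x86,0x79,0xe4}
#5 dst[0x0e+2] := {0xae,0x45}
query mem[0x0d]=0x2d, mem[0x14]=0xe4, mem[0x0e]=0xae, mem[0x08]=0xef, mem[0x10]=0xef

MEM[0x0d,0x14,0x0e,0x08,0x10] = 2d e4 ae ef ef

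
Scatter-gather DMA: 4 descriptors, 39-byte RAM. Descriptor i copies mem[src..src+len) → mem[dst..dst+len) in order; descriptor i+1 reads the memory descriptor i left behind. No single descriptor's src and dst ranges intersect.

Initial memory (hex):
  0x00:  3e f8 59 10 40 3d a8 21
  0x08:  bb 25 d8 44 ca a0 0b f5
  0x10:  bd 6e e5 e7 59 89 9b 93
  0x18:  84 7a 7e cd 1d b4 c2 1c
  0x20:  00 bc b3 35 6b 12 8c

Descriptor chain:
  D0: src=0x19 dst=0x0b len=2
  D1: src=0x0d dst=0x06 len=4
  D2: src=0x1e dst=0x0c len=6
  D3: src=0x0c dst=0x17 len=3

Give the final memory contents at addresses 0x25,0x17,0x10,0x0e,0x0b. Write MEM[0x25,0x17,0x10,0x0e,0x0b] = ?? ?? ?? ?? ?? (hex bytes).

#0 dst[0x0b+2] := {0x7a,0x7e}
#1 dst[0x06+4] := {0xa0,0x0b,0xf5,0xbd}
#2 dst[0x0c+6] := {0xc2,0x1c,0x00,0xbc,0xb3,0x35}
#3 dst[0x17+3] := {0xc2,0x1c,0x00}
query mem[0x25]=0x12, mem[0x17]=0xc2, mem[0x10]=0xb3, mem[0x0e]=0x00, mem[0x0b]=0x7a

MEM[0x25,0x17,0x10,0x0e,0x0b] = 12 c2 b3 00 7a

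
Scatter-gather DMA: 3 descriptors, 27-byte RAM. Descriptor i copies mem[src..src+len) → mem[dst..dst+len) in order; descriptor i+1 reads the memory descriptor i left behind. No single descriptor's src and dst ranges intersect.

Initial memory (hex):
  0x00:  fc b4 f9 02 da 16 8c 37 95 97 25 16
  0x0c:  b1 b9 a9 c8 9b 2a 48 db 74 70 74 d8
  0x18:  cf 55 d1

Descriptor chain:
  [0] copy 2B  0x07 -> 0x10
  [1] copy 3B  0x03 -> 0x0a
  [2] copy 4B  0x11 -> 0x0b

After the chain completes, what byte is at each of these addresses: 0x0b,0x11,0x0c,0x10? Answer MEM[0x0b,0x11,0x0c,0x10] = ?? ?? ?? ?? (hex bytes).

MEM[0x0b,0x11,0x0c,0x10] = 95 95 48 37

[0] 0x07->0x10 len=2 : 37 95
[1] 0x03->0x0a len=3 : 02 da 16
[2] 0x11->0x0b len=4 : 95 48 db 74
query mem[0x0b]=0x95, mem[0x11]=0x95, mem[0x0c]=0x48, mem[0x10]=0x37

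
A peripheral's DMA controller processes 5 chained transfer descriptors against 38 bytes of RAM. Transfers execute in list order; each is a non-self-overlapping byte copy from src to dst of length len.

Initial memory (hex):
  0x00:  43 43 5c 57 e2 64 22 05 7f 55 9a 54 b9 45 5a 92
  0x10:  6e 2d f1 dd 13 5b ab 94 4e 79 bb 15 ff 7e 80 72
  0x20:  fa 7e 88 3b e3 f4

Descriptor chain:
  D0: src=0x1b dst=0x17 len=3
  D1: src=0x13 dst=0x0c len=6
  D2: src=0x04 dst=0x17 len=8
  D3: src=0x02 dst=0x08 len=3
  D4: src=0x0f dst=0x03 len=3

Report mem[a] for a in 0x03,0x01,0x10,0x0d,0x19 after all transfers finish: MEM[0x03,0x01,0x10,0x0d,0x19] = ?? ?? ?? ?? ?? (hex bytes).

[0] 0x1b->0x17 len=3 : 15 ff 7e
[1] 0x13->0x0c len=6 : dd 13 5b ab 15 ff
[2] 0x04->0x17 len=8 : e2 64 22 05 7f 55 9a 54
[3] 0x02->0x08 len=3 : 5c 57 e2
[4] 0x0f->0x03 len=3 : ab 15 ff
query mem[0x03]=0xab, mem[0x01]=0x43, mem[0x10]=0x15, mem[0x0d]=0x13, mem[0x19]=0x22

MEM[0x03,0x01,0x10,0x0d,0x19] = ab 43 15 13 22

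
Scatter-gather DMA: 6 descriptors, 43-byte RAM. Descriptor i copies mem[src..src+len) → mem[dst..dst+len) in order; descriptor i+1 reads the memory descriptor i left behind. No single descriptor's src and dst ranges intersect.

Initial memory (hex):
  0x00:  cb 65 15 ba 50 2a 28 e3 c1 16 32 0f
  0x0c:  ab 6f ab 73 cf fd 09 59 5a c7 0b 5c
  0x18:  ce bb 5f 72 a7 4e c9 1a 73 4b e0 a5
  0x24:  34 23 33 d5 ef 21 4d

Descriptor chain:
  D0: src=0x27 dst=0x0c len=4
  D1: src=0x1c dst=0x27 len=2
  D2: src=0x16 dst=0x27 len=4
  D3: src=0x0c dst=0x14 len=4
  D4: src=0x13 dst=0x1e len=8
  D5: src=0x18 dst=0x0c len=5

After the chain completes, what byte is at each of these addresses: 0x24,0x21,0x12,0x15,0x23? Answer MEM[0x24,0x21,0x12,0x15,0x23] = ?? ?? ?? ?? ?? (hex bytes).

MEM[0x24,0x21,0x12,0x15,0x23] = bb 21 09 ef ce

[0] 0x27->0x0c len=4 : d5 ef 21 4d
[1] 0x1c->0x27 len=2 : a7 4e
[2] 0x16->0x27 len=4 : 0b 5c ce bb
[3] 0x0c->0x14 len=4 : d5 ef 21 4d
[4] 0x13->0x1e len=8 : 59 d5 ef 21 4d ce bb 5f
[5] 0x18->0x0c len=5 : ce bb 5f 72 a7
query mem[0x24]=0xbb, mem[0x21]=0x21, mem[0x12]=0x09, mem[0x15]=0xef, mem[0x23]=0xce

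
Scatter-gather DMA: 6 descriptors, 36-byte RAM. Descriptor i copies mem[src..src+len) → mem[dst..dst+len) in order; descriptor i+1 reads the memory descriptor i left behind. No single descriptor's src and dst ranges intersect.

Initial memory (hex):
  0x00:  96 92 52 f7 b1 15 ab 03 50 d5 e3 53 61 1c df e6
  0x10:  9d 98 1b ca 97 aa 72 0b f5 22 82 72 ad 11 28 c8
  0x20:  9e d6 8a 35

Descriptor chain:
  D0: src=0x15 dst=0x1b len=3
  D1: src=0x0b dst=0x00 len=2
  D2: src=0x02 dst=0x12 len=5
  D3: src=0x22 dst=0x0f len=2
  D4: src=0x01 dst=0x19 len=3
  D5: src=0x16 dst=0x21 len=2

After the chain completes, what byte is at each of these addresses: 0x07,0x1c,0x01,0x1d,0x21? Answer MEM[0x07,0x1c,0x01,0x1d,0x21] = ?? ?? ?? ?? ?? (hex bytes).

  after D0: wrote 3B at 0x1b = aa720b
  after D1: wrote 2B at 0x00 = 5361
  after D2: wrote 5B at 0x12 = 52f7b115ab
  after D3: wrote 2B at 0x0f = 8a35
  after D4: wrote 3B at 0x19 = 6152f7
  after D5: wrote 2B at 0x21 = ab0b
query mem[0x07]=0x03, mem[0x1c]=0x72, mem[0x01]=0x61, mem[0x1d]=0x0b, mem[0x21]=0xab

MEM[0x07,0x1c,0x01,0x1d,0x21] = 03 72 61 0b ab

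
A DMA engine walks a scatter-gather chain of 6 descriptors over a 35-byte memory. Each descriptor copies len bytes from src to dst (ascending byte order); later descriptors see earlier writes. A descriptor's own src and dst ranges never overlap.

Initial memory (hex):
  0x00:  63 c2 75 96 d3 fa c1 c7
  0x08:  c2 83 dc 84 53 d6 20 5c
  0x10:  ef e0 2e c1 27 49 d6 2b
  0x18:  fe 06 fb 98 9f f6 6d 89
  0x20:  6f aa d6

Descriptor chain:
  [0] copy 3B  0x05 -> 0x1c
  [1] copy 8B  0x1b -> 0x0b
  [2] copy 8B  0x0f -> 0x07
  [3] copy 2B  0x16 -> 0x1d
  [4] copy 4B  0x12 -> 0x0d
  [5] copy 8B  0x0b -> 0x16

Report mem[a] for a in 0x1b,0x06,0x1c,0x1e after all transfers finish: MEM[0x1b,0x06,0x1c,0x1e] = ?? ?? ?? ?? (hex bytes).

[0] 0x05->0x1c len=3 : fa c1 c7
[1] 0x1b->0x0b len=8 : 98 fa c1 c7 89 6f aa d6
[2] 0x0f->0x07 len=8 : 89 6f aa d6 c1 27 49 d6
[3] 0x16->0x1d len=2 : d6 2b
[4] 0x12->0x0d len=4 : d6 c1 27 49
[5] 0x0b->0x16 len=8 : c1 27 d6 c1 27 49 aa d6
query mem[0x1b]=0x49, mem[0x06]=0xc1, mem[0x1c]=0xaa, mem[0x1e]=0x2b

MEM[0x1b,0x06,0x1c,0x1e] = 49 c1 aa 2b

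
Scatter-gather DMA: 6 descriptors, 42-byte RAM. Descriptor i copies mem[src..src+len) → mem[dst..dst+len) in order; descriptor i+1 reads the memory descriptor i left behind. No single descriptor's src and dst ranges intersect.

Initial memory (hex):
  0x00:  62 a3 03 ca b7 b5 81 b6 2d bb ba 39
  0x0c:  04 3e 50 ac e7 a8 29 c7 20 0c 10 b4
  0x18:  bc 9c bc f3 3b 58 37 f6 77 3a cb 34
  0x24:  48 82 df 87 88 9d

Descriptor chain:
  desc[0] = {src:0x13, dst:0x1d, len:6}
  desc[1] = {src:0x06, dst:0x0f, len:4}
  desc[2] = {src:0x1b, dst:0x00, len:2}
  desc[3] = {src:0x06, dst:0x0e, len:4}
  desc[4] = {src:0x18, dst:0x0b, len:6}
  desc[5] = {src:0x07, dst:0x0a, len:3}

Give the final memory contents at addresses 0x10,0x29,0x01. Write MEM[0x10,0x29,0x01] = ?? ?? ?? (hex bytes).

D0: mem[0x1d..0x22] <- [c7 20 0c 10 b4 bc]
D1: mem[0x0f..0x12] <- [81 b6 2d bb]
D2: mem[0x00..0x01] <- [f3 3b]
D3: mem[0x0e..0x11] <- [81 b6 2d bb]
D4: mem[0x0b..0x10] <- [bc 9c bc f3 3b c7]
D5: mem[0x0a..0x0c] <- [b6 2d bb]
query mem[0x10]=0xc7, mem[0x29]=0x9d, mem[0x01]=0x3b

MEM[0x10,0x29,0x01] = c7 9d 3b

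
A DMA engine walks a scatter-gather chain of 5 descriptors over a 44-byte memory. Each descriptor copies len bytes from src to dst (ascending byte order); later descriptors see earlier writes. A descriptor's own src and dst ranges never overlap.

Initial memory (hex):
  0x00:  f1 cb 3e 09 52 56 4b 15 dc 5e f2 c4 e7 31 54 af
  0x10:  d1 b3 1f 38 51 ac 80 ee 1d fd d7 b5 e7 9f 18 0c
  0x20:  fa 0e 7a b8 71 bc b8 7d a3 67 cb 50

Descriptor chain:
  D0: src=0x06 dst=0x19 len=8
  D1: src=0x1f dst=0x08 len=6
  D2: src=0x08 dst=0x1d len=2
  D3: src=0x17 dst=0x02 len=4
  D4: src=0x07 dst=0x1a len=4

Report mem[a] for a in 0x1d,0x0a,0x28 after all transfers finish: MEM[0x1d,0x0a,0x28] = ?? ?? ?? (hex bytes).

MEM[0x1d,0x0a,0x28] = 0e 0e a3

  after D0: wrote 8B at 0x19 = 4b15dc5ef2c4e731
  after D1: wrote 6B at 0x08 = e7310e7ab871
  after D2: wrote 2B at 0x1d = e731
  after D3: wrote 4B at 0x02 = ee1d4b15
  after D4: wrote 4B at 0x1a = 15e7310e
query mem[0x1d]=0x0e, mem[0x0a]=0x0e, mem[0x28]=0xa3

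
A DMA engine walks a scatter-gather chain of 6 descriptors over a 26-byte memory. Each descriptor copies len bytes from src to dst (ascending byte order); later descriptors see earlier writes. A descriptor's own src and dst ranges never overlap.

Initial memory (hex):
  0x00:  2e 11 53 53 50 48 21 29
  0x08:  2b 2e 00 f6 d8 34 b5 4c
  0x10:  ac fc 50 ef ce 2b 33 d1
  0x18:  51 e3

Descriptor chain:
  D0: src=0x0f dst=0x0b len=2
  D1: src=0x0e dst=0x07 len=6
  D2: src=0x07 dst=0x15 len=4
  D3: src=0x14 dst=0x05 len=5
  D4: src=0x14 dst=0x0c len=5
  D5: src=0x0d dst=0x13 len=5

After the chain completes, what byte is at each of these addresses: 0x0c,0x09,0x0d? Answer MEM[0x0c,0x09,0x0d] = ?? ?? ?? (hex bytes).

D0: mem[0x0b..0x0c] <- [4c ac]
D1: mem[0x07..0x0c] <- [b5 4c ac fc 50 ef]
D2: mem[0x15..0x18] <- [b5 4c ac fc]
D3: mem[0x05..0x09] <- [ce b5 4c ac fc]
D4: mem[0x0c..0x10] <- [ce b5 4c ac fc]
D5: mem[0x13..0x17] <- [b5 4c ac fc fc]
query mem[0x0c]=0xce, mem[0x09]=0xfc, mem[0x0d]=0xb5

MEM[0x0c,0x09,0x0d] = ce fc b5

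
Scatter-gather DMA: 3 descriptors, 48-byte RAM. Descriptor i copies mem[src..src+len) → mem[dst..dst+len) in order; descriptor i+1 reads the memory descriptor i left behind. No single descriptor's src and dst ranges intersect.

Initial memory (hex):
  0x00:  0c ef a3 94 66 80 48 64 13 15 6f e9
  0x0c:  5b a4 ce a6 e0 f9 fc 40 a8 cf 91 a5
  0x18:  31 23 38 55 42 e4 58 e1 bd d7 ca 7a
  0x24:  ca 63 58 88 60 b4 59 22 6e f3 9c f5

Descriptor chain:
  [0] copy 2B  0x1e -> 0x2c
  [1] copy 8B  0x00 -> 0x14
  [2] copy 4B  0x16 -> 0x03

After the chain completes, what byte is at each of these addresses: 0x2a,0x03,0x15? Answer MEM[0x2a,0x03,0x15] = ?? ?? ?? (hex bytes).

  after D0: wrote 2B at 0x2c = 58e1
  after D1: wrote 8B at 0x14 = 0cefa39466804864
  after D2: wrote 4B at 0x03 = a3946680
query mem[0x2a]=0x59, mem[0x03]=0xa3, mem[0x15]=0xef

MEM[0x2a,0x03,0x15] = 59 a3 ef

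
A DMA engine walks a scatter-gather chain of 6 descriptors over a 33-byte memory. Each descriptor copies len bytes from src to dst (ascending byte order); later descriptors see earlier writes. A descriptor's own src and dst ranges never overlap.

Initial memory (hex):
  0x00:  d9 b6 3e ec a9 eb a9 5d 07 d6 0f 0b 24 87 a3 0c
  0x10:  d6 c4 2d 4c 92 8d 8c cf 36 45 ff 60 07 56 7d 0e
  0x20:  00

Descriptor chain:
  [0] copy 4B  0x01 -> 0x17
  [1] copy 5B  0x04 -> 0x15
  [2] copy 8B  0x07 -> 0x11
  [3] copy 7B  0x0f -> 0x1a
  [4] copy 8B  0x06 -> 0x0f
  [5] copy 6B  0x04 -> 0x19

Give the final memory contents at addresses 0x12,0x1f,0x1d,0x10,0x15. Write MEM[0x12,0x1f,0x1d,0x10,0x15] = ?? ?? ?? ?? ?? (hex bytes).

#0 dst[0x17+4] := {0xb6,0x3e,0xec,0xa9}
#1 dst[0x15+5] := {0xa9,0xeb,0xa9,0x5d,0x07}
#2 dst[0x11+8] := {0x5d,0x07,0xd6,0x0f,0x0b,0x24,0x87,0xa3}
#3 dst[0x1a+7] := {0x0c,0xd6,0x5d,0x07,0xd6,0x0f,0x0b}
#4 dst[0x0f+8] := {0xa9,0x5d,0x07,0xd6,0x0f,0x0b,0x24,0x87}
#5 dst[0x19+6] := {0xa9,0xeb,0xa9,0x5d,0x07,0xd6}
query mem[0x12]=0xd6, mem[0x1f]=0x0f, mem[0x1d]=0x07, mem[0x10]=0x5d, mem[0x15]=0x24

MEM[0x12,0x1f,0x1d,0x10,0x15] = d6 0f 07 5d 24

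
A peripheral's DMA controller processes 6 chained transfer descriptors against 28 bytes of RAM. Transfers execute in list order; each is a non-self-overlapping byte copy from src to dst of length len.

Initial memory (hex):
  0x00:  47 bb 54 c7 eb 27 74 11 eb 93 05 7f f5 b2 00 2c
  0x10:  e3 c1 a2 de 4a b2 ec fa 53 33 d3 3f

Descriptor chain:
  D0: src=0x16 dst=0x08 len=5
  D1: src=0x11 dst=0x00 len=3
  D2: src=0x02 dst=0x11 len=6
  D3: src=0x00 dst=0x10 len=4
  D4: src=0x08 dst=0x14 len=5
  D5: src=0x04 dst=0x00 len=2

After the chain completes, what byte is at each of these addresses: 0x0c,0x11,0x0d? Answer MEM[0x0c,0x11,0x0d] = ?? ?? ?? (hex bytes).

D0: mem[0x08..0x0c] <- [ec fa 53 33 d3]
D1: mem[0x00..0x02] <- [c1 a2 de]
D2: mem[0x11..0x16] <- [de c7 eb 27 74 11]
D3: mem[0x10..0x13] <- [c1 a2 de c7]
D4: mem[0x14..0x18] <- [ec fa 53 33 d3]
D5: mem[0x00..0x01] <- [eb 27]
query mem[0x0c]=0xd3, mem[0x11]=0xa2, mem[0x0d]=0xb2

MEM[0x0c,0x11,0x0d] = d3 a2 b2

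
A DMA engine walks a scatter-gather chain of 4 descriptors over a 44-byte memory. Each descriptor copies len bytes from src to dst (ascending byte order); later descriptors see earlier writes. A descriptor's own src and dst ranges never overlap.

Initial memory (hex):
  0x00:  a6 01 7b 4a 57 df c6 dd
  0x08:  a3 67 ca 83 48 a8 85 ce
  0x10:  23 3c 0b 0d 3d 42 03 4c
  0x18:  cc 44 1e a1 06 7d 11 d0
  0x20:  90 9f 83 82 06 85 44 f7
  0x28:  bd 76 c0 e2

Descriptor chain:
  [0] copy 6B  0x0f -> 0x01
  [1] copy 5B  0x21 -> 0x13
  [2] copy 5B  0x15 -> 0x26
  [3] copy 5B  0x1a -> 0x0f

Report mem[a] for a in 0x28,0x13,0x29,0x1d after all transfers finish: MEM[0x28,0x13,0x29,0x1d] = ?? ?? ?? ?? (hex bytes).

MEM[0x28,0x13,0x29,0x1d] = 85 11 cc 7d

D0: mem[0x01..0x06] <- [ce 23 3c 0b 0d 3d]
D1: mem[0x13..0x17] <- [9f 83 82 06 85]
D2: mem[0x26..0x2a] <- [82 06 85 cc 44]
D3: mem[0x0f..0x13] <- [1e a1 06 7d 11]
query mem[0x28]=0x85, mem[0x13]=0x11, mem[0x29]=0xcc, mem[0x1d]=0x7d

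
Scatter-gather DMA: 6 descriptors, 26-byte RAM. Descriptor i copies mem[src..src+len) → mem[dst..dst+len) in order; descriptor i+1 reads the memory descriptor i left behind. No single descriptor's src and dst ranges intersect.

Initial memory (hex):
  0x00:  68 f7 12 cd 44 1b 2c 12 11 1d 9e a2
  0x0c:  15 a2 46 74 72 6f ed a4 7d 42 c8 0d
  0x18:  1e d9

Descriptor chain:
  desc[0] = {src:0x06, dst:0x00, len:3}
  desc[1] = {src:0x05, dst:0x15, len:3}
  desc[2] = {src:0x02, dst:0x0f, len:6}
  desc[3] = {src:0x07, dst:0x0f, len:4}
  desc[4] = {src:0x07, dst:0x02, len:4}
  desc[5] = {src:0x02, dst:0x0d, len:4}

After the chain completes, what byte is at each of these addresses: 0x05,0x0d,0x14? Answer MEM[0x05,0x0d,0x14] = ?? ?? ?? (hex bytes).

D0: mem[0x00..0x02] <- [2c 12 11]
D1: mem[0x15..0x17] <- [1b 2c 12]
D2: mem[0x0f..0x14] <- [11 cd 44 1b 2c 12]
D3: mem[0x0f..0x12] <- [12 11 1d 9e]
D4: mem[0x02..0x05] <- [12 11 1d 9e]
D5: mem[0x0d..0x10] <- [12 11 1d 9e]
query mem[0x05]=0x9e, mem[0x0d]=0x12, mem[0x14]=0x12

MEM[0x05,0x0d,0x14] = 9e 12 12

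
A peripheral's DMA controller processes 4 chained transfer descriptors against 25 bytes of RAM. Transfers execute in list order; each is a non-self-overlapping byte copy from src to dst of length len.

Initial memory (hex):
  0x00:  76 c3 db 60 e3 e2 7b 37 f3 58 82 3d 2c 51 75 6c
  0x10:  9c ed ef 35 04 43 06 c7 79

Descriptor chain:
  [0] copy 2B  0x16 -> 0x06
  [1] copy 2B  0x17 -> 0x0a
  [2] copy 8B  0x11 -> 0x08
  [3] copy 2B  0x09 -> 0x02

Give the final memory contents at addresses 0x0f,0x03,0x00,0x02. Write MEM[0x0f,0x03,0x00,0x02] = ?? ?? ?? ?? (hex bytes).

[0] 0x16->0x06 len=2 : 06 c7
[1] 0x17->0x0a len=2 : c7 79
[2] 0x11->0x08 len=8 : ed ef 35 04 43 06 c7 79
[3] 0x09->0x02 len=2 : ef 35
query mem[0x0f]=0x79, mem[0x03]=0x35, mem[0x00]=0x76, mem[0x02]=0xef

MEM[0x0f,0x03,0x00,0x02] = 79 35 76 ef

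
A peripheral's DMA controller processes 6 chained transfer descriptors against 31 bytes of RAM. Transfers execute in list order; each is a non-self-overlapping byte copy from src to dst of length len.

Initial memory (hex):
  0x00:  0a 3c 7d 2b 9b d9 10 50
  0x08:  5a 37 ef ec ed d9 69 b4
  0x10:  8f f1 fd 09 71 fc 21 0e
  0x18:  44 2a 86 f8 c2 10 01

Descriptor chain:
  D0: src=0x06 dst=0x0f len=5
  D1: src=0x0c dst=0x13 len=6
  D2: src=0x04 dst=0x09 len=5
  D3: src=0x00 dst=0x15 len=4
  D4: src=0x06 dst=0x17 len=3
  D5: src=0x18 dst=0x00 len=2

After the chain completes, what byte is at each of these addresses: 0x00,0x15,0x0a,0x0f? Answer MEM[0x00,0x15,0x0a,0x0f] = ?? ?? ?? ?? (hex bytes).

MEM[0x00,0x15,0x0a,0x0f] = 50 0a d9 10

D0: mem[0x0f..0x13] <- [10 50 5a 37 ef]
D1: mem[0x13..0x18] <- [ed d9 69 10 50 5a]
D2: mem[0x09..0x0d] <- [9b d9 10 50 5a]
D3: mem[0x15..0x18] <- [0a 3c 7d 2b]
D4: mem[0x17..0x19] <- [10 50 5a]
D5: mem[0x00..0x01] <- [50 5a]
query mem[0x00]=0x50, mem[0x15]=0x0a, mem[0x0a]=0xd9, mem[0x0f]=0x10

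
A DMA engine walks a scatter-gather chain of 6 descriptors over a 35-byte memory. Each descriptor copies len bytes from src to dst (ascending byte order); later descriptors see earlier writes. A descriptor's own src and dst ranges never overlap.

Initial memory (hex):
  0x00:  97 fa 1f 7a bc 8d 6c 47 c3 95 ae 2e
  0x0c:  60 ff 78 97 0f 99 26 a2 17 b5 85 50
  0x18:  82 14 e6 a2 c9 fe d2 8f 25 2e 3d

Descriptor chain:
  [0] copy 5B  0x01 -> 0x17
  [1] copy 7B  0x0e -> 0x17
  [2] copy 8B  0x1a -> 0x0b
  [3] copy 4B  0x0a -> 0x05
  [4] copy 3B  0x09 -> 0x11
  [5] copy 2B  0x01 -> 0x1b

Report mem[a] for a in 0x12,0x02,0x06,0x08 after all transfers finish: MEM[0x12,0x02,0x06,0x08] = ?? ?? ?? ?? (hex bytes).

#0 dst[0x17+5] := {0xfa,0x1f,0x7a,0xbc,0x8d}
#1 dst[0x17+7] := {0x78,0x97,0x0f,0x99,0x26,0xa2,0x17}
#2 dst[0x0b+8] := {0x99,0x26,0xa2,0x17,0xd2,0x8f,0x25,0x2e}
#3 dst[0x05+4] := {0xae,0x99,0x26,0xa2}
#4 dst[0x11+3] := {0x95,0xae,0x99}
#5 dst[0x1b+2] := {0xfa,0x1f}
query mem[0x12]=0xae, mem[0x02]=0x1f, mem[0x06]=0x99, mem[0x08]=0xa2

MEM[0x12,0x02,0x06,0x08] = ae 1f 99 a2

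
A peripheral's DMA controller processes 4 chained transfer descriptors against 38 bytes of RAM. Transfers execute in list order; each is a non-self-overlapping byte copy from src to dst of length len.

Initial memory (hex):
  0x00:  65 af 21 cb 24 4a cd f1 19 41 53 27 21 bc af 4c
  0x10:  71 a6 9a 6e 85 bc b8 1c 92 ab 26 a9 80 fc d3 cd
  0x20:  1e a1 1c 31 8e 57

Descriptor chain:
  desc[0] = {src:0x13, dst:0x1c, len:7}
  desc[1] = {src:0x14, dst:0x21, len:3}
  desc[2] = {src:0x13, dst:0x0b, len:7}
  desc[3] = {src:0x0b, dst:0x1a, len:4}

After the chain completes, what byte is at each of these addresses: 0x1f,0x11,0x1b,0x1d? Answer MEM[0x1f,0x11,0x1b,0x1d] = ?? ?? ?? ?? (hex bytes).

  after D0: wrote 7B at 0x1c = 6e85bcb81c92ab
  after D1: wrote 3B at 0x21 = 85bcb8
  after D2: wrote 7B at 0x0b = 6e85bcb81c92ab
  after D3: wrote 4B at 0x1a = 6e85bcb8
query mem[0x1f]=0xb8, mem[0x11]=0xab, mem[0x1b]=0x85, mem[0x1d]=0xb8

MEM[0x1f,0x11,0x1b,0x1d] = b8 ab 85 b8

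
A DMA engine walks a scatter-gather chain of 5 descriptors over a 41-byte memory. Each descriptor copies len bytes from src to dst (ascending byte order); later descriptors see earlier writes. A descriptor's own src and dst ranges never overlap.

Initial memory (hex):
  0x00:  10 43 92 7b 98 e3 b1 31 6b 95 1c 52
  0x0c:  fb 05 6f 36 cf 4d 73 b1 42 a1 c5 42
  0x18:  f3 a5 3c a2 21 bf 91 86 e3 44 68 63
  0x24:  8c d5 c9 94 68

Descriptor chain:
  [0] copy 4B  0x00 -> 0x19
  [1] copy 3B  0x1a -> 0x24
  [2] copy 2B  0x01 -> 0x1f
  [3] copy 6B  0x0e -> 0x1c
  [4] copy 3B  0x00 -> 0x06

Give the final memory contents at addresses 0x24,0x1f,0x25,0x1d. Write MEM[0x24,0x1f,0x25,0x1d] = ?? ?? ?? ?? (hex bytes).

D0: mem[0x19..0x1c] <- [10 43 92 7b]
D1: mem[0x24..0x26] <- [43 92 7b]
D2: mem[0x1f..0x20] <- [43 92]
D3: mem[0x1c..0x21] <- [6f 36 cf 4d 73 b1]
D4: mem[0x06..0x08] <- [10 43 92]
query mem[0x24]=0x43, mem[0x1f]=0x4d, mem[0x25]=0x92, mem[0x1d]=0x36

MEM[0x24,0x1f,0x25,0x1d] = 43 4d 92 36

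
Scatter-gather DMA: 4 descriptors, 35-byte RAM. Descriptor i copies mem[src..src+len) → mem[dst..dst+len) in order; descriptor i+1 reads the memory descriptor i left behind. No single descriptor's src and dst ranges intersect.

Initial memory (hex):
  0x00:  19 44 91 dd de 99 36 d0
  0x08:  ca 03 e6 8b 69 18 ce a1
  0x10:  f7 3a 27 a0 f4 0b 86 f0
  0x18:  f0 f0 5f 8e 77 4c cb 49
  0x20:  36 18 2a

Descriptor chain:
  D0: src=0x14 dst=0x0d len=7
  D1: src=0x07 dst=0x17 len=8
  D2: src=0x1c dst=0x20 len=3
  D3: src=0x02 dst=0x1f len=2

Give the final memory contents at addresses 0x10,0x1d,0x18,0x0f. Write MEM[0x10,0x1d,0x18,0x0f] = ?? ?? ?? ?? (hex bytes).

MEM[0x10,0x1d,0x18,0x0f] = f0 f4 ca 86

[0] 0x14->0x0d len=7 : f4 0b 86 f0 f0 f0 5f
[1] 0x07->0x17 len=8 : d0 ca 03 e6 8b 69 f4 0b
[2] 0x1c->0x20 len=3 : 69 f4 0b
[3] 0x02->0x1f len=2 : 91 dd
query mem[0x10]=0xf0, mem[0x1d]=0xf4, mem[0x18]=0xca, mem[0x0f]=0x86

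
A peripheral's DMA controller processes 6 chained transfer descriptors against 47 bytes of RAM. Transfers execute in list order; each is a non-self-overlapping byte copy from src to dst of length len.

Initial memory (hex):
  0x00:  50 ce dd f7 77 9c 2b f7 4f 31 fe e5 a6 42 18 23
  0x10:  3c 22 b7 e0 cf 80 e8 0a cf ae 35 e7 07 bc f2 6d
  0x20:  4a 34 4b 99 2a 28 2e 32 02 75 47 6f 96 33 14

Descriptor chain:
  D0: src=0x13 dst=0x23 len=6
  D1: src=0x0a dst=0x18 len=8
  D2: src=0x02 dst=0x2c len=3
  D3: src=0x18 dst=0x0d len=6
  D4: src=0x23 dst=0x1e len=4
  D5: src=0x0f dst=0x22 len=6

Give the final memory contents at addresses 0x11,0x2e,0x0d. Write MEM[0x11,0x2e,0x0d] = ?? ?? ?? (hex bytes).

MEM[0x11,0x2e,0x0d] = 18 77 fe

[0] 0x13->0x23 len=6 : e0 cf 80 e8 0a cf
[1] 0x0a->0x18 len=8 : fe e5 a6 42 18 23 3c 22
[2] 0x02->0x2c len=3 : dd f7 77
[3] 0x18->0x0d len=6 : fe e5 a6 42 18 23
[4] 0x23->0x1e len=4 : e0 cf 80 e8
[5] 0x0f->0x22 len=6 : a6 42 18 23 e0 cf
query mem[0x11]=0x18, mem[0x2e]=0x77, mem[0x0d]=0xfe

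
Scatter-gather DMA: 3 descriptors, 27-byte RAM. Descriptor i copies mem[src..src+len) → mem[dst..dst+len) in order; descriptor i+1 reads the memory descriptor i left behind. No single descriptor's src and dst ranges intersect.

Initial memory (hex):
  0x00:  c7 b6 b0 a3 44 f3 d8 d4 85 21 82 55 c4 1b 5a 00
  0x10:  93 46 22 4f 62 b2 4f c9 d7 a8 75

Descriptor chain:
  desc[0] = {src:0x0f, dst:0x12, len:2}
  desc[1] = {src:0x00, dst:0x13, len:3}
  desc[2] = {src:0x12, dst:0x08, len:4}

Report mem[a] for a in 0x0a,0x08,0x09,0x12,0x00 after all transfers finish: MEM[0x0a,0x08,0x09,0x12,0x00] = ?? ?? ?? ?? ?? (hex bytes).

MEM[0x0a,0x08,0x09,0x12,0x00] = b6 00 c7 00 c7

#0 dst[0x12+2] := {0x00,0x93}
#1 dst[0x13+3] := {0xc7,0xb6,0xb0}
#2 dst[0x08+4] := {0x00,0xc7,0xb6,0xb0}
query mem[0x0a]=0xb6, mem[0x08]=0x00, mem[0x09]=0xc7, mem[0x12]=0x00, mem[0x00]=0xc7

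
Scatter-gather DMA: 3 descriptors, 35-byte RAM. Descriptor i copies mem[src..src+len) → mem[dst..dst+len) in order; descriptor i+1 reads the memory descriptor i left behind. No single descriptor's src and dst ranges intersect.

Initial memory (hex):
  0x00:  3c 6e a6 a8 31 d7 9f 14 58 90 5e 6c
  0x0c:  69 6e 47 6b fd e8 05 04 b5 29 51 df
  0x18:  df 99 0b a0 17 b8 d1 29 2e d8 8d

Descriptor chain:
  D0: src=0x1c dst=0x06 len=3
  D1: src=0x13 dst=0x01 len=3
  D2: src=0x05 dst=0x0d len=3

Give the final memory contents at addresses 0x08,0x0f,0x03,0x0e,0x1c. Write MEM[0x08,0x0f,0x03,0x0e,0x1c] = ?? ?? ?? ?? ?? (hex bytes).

MEM[0x08,0x0f,0x03,0x0e,0x1c] = d1 b8 29 17 17

  after D0: wrote 3B at 0x06 = 17b8d1
  after D1: wrote 3B at 0x01 = 04b529
  after D2: wrote 3B at 0x0d = d717b8
query mem[0x08]=0xd1, mem[0x0f]=0xb8, mem[0x03]=0x29, mem[0x0e]=0x17, mem[0x1c]=0x17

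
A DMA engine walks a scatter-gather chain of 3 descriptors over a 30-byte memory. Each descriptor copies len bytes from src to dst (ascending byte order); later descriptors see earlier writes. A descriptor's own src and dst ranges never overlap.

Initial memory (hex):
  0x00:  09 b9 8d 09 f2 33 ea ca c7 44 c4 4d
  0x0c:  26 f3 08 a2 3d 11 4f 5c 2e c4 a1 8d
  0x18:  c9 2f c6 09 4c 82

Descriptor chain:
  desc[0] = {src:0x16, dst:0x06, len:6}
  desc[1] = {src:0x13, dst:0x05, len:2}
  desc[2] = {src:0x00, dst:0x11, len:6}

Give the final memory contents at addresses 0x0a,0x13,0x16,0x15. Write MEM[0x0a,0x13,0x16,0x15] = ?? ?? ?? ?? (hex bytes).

MEM[0x0a,0x13,0x16,0x15] = c6 8d 5c f2

#0 dst[0x06+6] := {0xa1,0x8d,0xc9,0x2f,0xc6,0x09}
#1 dst[0x05+2] := {0x5c,0x2e}
#2 dst[0x11+6] := {0x09,0xb9,0x8d,0x09,0xf2,0x5c}
query mem[0x0a]=0xc6, mem[0x13]=0x8d, mem[0x16]=0x5c, mem[0x15]=0xf2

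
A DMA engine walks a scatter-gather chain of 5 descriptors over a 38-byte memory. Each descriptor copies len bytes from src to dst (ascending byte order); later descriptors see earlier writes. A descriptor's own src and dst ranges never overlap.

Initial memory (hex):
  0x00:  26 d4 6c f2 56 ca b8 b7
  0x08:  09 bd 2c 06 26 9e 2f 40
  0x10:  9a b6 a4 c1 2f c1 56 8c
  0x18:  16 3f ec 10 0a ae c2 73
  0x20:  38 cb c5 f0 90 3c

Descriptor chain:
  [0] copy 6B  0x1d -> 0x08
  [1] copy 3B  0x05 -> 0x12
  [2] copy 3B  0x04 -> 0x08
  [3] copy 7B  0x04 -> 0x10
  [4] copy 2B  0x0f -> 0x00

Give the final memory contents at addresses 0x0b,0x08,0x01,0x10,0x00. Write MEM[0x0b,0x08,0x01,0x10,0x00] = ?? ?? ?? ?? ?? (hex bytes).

MEM[0x0b,0x08,0x01,0x10,0x00] = 38 56 56 56 40

  after D0: wrote 6B at 0x08 = aec27338cbc5
  after D1: wrote 3B at 0x12 = cab8b7
  after D2: wrote 3B at 0x08 = 56cab8
  after D3: wrote 7B at 0x10 = 56cab8b756cab8
  after D4: wrote 2B at 0x00 = 4056
query mem[0x0b]=0x38, mem[0x08]=0x56, mem[0x01]=0x56, mem[0x10]=0x56, mem[0x00]=0x40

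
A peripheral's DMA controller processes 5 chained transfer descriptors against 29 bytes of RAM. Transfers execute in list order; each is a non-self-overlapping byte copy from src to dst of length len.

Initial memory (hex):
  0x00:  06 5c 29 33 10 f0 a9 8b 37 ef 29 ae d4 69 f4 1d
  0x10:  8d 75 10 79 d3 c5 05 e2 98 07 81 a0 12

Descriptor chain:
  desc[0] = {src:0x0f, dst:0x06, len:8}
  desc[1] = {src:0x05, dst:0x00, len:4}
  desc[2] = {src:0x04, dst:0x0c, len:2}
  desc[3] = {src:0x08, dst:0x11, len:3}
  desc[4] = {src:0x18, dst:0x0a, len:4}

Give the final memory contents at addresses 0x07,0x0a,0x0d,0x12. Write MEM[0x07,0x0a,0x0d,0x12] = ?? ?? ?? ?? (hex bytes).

[0] 0x0f->0x06 len=8 : 1d 8d 75 10 79 d3 c5 05
[1] 0x05->0x00 len=4 : f0 1d 8d 75
[2] 0x04->0x0c len=2 : 10 f0
[3] 0x08->0x11 len=3 : 75 10 79
[4] 0x18->0x0a len=4 : 98 07 81 a0
query mem[0x07]=0x8d, mem[0x0a]=0x98, mem[0x0d]=0xa0, mem[0x12]=0x10

MEM[0x07,0x0a,0x0d,0x12] = 8d 98 a0 10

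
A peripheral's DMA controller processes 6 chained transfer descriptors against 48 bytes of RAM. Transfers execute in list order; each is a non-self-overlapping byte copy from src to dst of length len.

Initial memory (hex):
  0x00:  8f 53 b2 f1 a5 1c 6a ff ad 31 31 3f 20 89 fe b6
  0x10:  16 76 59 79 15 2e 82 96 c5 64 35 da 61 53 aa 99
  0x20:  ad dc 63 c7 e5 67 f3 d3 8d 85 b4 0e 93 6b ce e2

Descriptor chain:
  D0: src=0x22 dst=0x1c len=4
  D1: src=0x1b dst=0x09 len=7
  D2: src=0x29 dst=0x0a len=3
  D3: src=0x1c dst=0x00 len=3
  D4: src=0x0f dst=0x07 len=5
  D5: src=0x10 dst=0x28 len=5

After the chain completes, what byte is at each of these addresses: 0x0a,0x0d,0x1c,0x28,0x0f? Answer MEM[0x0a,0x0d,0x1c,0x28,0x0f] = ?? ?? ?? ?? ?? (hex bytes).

D0: mem[0x1c..0x1f] <- [63 c7 e5 67]
D1: mem[0x09..0x0f] <- [da 63 c7 e5 67 ad dc]
D2: mem[0x0a..0x0c] <- [85 b4 0e]
D3: mem[0x00..0x02] <- [63 c7 e5]
D4: mem[0x07..0x0b] <- [dc 16 76 59 79]
D5: mem[0x28..0x2c] <- [16 76 59 79 15]
query mem[0x0a]=0x59, mem[0x0d]=0x67, mem[0x1c]=0x63, mem[0x28]=0x16, mem[0x0f]=0xdc

MEM[0x0a,0x0d,0x1c,0x28,0x0f] = 59 67 63 16 dc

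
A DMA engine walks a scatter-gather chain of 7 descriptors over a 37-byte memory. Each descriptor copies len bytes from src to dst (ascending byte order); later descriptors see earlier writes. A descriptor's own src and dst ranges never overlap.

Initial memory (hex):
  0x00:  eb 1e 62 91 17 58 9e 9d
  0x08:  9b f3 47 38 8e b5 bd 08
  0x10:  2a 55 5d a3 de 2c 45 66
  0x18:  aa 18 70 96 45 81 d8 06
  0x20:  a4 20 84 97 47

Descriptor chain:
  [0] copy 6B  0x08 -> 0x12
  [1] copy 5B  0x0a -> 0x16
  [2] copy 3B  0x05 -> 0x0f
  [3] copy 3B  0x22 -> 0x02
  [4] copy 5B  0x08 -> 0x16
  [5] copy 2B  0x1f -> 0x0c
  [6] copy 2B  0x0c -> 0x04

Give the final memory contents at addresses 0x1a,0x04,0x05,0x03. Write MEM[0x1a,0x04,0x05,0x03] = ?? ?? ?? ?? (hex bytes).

MEM[0x1a,0x04,0x05,0x03] = 8e 06 a4 97

D0: mem[0x12..0x17] <- [9b f3 47 38 8e b5]
D1: mem[0x16..0x1a] <- [47 38 8e b5 bd]
D2: mem[0x0f..0x11] <- [58 9e 9d]
D3: mem[0x02..0x04] <- [84 97 47]
D4: mem[0x16..0x1a] <- [9b f3 47 38 8e]
D5: mem[0x0c..0x0d] <- [06 a4]
D6: mem[0x04..0x05] <- [06 a4]
query mem[0x1a]=0x8e, mem[0x04]=0x06, mem[0x05]=0xa4, mem[0x03]=0x97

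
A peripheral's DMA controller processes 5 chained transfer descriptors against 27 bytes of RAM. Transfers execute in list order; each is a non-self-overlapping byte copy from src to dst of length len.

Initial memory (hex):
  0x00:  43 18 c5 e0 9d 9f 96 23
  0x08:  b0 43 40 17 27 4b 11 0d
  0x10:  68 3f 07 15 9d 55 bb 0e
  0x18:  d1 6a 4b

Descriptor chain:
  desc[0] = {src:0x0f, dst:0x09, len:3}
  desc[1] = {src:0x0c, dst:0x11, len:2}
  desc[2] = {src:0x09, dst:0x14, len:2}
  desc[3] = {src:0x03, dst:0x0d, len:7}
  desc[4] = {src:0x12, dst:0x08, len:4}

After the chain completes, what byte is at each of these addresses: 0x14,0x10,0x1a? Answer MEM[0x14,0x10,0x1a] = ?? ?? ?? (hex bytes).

[0] 0x0f->0x09 len=3 : 0d 68 3f
[1] 0x0c->0x11 len=2 : 27 4b
[2] 0x09->0x14 len=2 : 0d 68
[3] 0x03->0x0d len=7 : e0 9d 9f 96 23 b0 0d
[4] 0x12->0x08 len=4 : b0 0d 0d 68
query mem[0x14]=0x0d, mem[0x10]=0x96, mem[0x1a]=0x4b

MEM[0x14,0x10,0x1a] = 0d 96 4b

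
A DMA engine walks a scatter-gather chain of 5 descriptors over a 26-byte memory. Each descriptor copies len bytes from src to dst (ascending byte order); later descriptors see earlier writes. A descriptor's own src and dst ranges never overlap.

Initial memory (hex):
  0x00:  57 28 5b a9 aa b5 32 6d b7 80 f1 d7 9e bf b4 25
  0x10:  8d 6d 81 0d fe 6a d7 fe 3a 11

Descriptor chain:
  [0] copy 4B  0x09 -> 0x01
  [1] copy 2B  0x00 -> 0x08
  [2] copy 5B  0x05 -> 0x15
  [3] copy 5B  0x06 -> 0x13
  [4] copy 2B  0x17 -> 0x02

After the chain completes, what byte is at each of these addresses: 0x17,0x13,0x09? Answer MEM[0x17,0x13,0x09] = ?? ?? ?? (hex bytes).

#0 dst[0x01+4] := {0x80,0xf1,0xd7,0x9e}
#1 dst[0x08+2] := {0x57,0x80}
#2 dst[0x15+5] := {0xb5,0x32,0x6d,0x57,0x80}
#3 dst[0x13+5] := {0x32,0x6d,0x57,0x80,0xf1}
#4 dst[0x02+2] := {0xf1,0x57}
query mem[0x17]=0xf1, mem[0x13]=0x32, mem[0x09]=0x80

MEM[0x17,0x13,0x09] = f1 32 80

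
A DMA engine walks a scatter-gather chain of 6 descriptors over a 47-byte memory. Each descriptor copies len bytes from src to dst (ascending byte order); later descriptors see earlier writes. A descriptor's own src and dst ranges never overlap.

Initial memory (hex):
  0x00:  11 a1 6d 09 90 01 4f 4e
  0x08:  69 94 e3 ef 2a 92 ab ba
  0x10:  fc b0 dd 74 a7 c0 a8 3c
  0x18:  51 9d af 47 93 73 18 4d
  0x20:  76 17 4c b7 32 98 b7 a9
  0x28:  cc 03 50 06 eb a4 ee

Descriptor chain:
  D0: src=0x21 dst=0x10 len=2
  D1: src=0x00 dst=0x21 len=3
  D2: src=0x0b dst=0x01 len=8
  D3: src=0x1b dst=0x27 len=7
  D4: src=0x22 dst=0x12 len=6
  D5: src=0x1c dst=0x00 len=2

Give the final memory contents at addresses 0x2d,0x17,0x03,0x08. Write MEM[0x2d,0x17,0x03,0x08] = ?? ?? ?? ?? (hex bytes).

  after D0: wrote 2B at 0x10 = 174c
  after D1: wrote 3B at 0x21 = 11a16d
  after D2: wrote 8B at 0x01 = ef2a92abba174cdd
  after D3: wrote 7B at 0x27 = 479373184d7611
  after D4: wrote 6B at 0x12 = a16d3298b747
  after D5: wrote 2B at 0x00 = 9373
query mem[0x2d]=0x11, mem[0x17]=0x47, mem[0x03]=0x92, mem[0x08]=0xdd

MEM[0x2d,0x17,0x03,0x08] = 11 47 92 dd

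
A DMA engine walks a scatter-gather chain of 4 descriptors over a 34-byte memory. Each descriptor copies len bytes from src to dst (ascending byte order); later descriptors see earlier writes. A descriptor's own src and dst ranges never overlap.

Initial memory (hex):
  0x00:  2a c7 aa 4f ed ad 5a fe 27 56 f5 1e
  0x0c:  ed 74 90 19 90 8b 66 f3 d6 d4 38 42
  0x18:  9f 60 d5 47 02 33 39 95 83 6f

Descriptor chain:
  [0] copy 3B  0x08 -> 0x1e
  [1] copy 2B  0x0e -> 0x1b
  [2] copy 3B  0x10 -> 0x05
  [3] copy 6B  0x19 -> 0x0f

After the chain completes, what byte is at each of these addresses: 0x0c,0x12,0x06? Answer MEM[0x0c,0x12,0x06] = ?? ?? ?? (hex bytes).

D0: mem[0x1e..0x20] <- [27 56 f5]
D1: mem[0x1b..0x1c] <- [90 19]
D2: mem[0x05..0x07] <- [90 8b 66]
D3: mem[0x0f..0x14] <- [60 d5 90 19 33 27]
query mem[0x0c]=0xed, mem[0x12]=0x19, mem[0x06]=0x8b

MEM[0x0c,0x12,0x06] = ed 19 8b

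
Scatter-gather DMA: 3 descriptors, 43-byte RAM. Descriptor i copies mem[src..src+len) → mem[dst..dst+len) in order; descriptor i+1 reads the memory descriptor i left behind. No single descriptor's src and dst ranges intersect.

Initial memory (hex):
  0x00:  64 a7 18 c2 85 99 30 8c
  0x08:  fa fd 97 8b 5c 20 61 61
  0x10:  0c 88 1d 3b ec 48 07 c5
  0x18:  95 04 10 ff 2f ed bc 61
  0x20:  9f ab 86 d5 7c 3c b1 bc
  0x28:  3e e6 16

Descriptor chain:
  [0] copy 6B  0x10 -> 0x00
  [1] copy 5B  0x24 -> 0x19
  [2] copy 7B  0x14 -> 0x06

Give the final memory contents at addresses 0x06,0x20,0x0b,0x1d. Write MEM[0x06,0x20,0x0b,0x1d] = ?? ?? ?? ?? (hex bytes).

D0: mem[0x00..0x05] <- [0c 88 1d 3b ec 48]
D1: mem[0x19..0x1d] <- [7c 3c b1 bc 3e]
D2: mem[0x06..0x0c] <- [ec 48 07 c5 95 7c 3c]
query mem[0x06]=0xec, mem[0x20]=0x9f, mem[0x0b]=0x7c, mem[0x1d]=0x3e

MEM[0x06,0x20,0x0b,0x1d] = ec 9f 7c 3e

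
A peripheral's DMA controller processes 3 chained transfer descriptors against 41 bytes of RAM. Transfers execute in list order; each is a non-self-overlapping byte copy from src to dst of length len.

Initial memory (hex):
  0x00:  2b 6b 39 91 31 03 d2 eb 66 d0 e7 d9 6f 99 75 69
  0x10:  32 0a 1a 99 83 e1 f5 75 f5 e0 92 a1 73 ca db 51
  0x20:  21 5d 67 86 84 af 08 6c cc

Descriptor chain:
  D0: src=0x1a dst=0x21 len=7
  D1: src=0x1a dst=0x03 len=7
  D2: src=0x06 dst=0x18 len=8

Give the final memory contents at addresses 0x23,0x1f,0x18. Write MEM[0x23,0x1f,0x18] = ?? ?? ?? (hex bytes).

[0] 0x1a->0x21 len=7 : 92 a1 73 ca db 51 21
[1] 0x1a->0x03 len=7 : 92 a1 73 ca db 51 21
[2] 0x06->0x18 len=8 : ca db 51 21 e7 d9 6f 99
query mem[0x23]=0x73, mem[0x1f]=0x99, mem[0x18]=0xca

MEM[0x23,0x1f,0x18] = 73 99 ca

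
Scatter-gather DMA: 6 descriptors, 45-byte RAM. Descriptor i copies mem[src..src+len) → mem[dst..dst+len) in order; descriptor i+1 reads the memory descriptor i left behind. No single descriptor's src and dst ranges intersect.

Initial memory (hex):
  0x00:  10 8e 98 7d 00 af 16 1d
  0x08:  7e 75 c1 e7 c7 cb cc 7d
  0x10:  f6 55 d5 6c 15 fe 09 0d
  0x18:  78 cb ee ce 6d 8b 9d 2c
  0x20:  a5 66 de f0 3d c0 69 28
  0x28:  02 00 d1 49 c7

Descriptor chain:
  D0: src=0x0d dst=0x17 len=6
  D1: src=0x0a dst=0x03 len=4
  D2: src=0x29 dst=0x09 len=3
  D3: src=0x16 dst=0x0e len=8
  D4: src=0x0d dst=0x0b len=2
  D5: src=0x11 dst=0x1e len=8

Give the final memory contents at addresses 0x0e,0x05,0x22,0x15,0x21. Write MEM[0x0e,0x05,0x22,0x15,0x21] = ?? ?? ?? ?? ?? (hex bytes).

MEM[0x0e,0x05,0x22,0x15,0x21] = 09 c7 8b 8b d5

[0] 0x0d->0x17 len=6 : cb cc 7d f6 55 d5
[1] 0x0a->0x03 len=4 : c1 e7 c7 cb
[2] 0x29->0x09 len=3 : 00 d1 49
[3] 0x16->0x0e len=8 : 09 cb cc 7d f6 55 d5 8b
[4] 0x0d->0x0b len=2 : cb 09
[5] 0x11->0x1e len=8 : 7d f6 55 d5 8b 09 cb cc
query mem[0x0e]=0x09, mem[0x05]=0xc7, mem[0x22]=0x8b, mem[0x15]=0x8b, mem[0x21]=0xd5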